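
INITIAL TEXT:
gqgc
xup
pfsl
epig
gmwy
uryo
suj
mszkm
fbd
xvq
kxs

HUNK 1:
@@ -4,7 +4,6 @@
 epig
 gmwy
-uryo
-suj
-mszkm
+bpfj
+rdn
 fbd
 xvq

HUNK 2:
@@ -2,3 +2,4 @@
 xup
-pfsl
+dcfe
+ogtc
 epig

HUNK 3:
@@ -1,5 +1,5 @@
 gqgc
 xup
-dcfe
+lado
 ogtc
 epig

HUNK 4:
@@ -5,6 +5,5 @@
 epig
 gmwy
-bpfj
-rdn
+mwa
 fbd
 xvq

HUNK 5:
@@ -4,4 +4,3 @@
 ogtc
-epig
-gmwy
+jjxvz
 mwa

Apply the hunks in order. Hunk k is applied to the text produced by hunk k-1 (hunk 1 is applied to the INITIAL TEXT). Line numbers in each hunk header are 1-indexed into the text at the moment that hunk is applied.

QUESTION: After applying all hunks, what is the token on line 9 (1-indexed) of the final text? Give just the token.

Hunk 1: at line 4 remove [uryo,suj,mszkm] add [bpfj,rdn] -> 10 lines: gqgc xup pfsl epig gmwy bpfj rdn fbd xvq kxs
Hunk 2: at line 2 remove [pfsl] add [dcfe,ogtc] -> 11 lines: gqgc xup dcfe ogtc epig gmwy bpfj rdn fbd xvq kxs
Hunk 3: at line 1 remove [dcfe] add [lado] -> 11 lines: gqgc xup lado ogtc epig gmwy bpfj rdn fbd xvq kxs
Hunk 4: at line 5 remove [bpfj,rdn] add [mwa] -> 10 lines: gqgc xup lado ogtc epig gmwy mwa fbd xvq kxs
Hunk 5: at line 4 remove [epig,gmwy] add [jjxvz] -> 9 lines: gqgc xup lado ogtc jjxvz mwa fbd xvq kxs
Final line 9: kxs

Answer: kxs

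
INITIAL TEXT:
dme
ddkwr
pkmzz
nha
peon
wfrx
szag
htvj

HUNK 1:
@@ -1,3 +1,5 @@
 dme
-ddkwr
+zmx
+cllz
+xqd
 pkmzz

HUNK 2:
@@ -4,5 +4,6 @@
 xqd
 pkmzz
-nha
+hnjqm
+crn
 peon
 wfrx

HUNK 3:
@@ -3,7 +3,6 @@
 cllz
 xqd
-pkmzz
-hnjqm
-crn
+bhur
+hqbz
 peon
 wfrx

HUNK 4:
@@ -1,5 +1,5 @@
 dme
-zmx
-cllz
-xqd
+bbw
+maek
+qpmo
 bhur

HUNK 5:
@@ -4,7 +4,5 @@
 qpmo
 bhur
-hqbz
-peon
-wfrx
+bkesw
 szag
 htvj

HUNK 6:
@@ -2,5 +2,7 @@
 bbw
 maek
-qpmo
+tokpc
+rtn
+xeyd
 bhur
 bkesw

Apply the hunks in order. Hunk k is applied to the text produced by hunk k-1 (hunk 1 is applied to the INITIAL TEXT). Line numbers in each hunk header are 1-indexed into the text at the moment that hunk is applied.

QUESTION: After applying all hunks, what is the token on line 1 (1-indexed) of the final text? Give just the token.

Hunk 1: at line 1 remove [ddkwr] add [zmx,cllz,xqd] -> 10 lines: dme zmx cllz xqd pkmzz nha peon wfrx szag htvj
Hunk 2: at line 4 remove [nha] add [hnjqm,crn] -> 11 lines: dme zmx cllz xqd pkmzz hnjqm crn peon wfrx szag htvj
Hunk 3: at line 3 remove [pkmzz,hnjqm,crn] add [bhur,hqbz] -> 10 lines: dme zmx cllz xqd bhur hqbz peon wfrx szag htvj
Hunk 4: at line 1 remove [zmx,cllz,xqd] add [bbw,maek,qpmo] -> 10 lines: dme bbw maek qpmo bhur hqbz peon wfrx szag htvj
Hunk 5: at line 4 remove [hqbz,peon,wfrx] add [bkesw] -> 8 lines: dme bbw maek qpmo bhur bkesw szag htvj
Hunk 6: at line 2 remove [qpmo] add [tokpc,rtn,xeyd] -> 10 lines: dme bbw maek tokpc rtn xeyd bhur bkesw szag htvj
Final line 1: dme

Answer: dme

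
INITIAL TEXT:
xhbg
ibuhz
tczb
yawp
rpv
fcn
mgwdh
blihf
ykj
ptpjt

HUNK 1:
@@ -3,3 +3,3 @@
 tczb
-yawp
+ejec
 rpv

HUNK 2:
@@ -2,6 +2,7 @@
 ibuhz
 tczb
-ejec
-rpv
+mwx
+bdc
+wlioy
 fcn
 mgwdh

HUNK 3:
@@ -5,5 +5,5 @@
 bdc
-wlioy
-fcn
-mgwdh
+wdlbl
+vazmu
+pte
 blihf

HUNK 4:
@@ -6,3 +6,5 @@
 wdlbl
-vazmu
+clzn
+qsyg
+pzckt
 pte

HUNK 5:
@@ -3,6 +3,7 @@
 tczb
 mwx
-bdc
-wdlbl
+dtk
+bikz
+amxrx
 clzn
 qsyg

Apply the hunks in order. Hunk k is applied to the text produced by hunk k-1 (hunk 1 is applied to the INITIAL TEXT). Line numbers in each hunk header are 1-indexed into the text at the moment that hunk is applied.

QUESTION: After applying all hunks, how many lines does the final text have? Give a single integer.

Answer: 14

Derivation:
Hunk 1: at line 3 remove [yawp] add [ejec] -> 10 lines: xhbg ibuhz tczb ejec rpv fcn mgwdh blihf ykj ptpjt
Hunk 2: at line 2 remove [ejec,rpv] add [mwx,bdc,wlioy] -> 11 lines: xhbg ibuhz tczb mwx bdc wlioy fcn mgwdh blihf ykj ptpjt
Hunk 3: at line 5 remove [wlioy,fcn,mgwdh] add [wdlbl,vazmu,pte] -> 11 lines: xhbg ibuhz tczb mwx bdc wdlbl vazmu pte blihf ykj ptpjt
Hunk 4: at line 6 remove [vazmu] add [clzn,qsyg,pzckt] -> 13 lines: xhbg ibuhz tczb mwx bdc wdlbl clzn qsyg pzckt pte blihf ykj ptpjt
Hunk 5: at line 3 remove [bdc,wdlbl] add [dtk,bikz,amxrx] -> 14 lines: xhbg ibuhz tczb mwx dtk bikz amxrx clzn qsyg pzckt pte blihf ykj ptpjt
Final line count: 14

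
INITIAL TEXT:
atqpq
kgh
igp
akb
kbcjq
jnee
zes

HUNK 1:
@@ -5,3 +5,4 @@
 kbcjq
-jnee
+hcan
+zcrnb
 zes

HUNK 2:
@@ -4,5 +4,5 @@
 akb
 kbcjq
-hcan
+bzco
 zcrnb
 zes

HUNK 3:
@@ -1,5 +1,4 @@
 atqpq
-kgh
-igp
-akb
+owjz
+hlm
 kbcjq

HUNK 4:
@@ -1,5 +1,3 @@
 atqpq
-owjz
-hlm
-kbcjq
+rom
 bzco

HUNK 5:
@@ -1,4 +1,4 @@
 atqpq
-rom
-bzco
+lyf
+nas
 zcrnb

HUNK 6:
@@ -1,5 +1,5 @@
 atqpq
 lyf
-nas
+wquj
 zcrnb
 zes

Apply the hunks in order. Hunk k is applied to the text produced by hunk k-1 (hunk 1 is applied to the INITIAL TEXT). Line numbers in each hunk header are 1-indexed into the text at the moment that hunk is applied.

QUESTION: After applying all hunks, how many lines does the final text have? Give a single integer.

Hunk 1: at line 5 remove [jnee] add [hcan,zcrnb] -> 8 lines: atqpq kgh igp akb kbcjq hcan zcrnb zes
Hunk 2: at line 4 remove [hcan] add [bzco] -> 8 lines: atqpq kgh igp akb kbcjq bzco zcrnb zes
Hunk 3: at line 1 remove [kgh,igp,akb] add [owjz,hlm] -> 7 lines: atqpq owjz hlm kbcjq bzco zcrnb zes
Hunk 4: at line 1 remove [owjz,hlm,kbcjq] add [rom] -> 5 lines: atqpq rom bzco zcrnb zes
Hunk 5: at line 1 remove [rom,bzco] add [lyf,nas] -> 5 lines: atqpq lyf nas zcrnb zes
Hunk 6: at line 1 remove [nas] add [wquj] -> 5 lines: atqpq lyf wquj zcrnb zes
Final line count: 5

Answer: 5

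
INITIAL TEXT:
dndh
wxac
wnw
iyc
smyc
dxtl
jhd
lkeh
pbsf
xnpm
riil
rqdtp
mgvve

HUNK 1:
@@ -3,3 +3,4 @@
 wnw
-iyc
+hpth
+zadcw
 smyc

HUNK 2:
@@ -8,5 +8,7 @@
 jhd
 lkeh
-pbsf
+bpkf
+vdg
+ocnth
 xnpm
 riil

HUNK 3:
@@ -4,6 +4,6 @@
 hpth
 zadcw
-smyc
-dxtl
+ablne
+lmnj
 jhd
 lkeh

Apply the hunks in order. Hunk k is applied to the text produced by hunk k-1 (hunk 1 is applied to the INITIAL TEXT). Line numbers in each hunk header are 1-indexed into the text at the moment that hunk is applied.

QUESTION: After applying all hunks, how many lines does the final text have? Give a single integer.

Hunk 1: at line 3 remove [iyc] add [hpth,zadcw] -> 14 lines: dndh wxac wnw hpth zadcw smyc dxtl jhd lkeh pbsf xnpm riil rqdtp mgvve
Hunk 2: at line 8 remove [pbsf] add [bpkf,vdg,ocnth] -> 16 lines: dndh wxac wnw hpth zadcw smyc dxtl jhd lkeh bpkf vdg ocnth xnpm riil rqdtp mgvve
Hunk 3: at line 4 remove [smyc,dxtl] add [ablne,lmnj] -> 16 lines: dndh wxac wnw hpth zadcw ablne lmnj jhd lkeh bpkf vdg ocnth xnpm riil rqdtp mgvve
Final line count: 16

Answer: 16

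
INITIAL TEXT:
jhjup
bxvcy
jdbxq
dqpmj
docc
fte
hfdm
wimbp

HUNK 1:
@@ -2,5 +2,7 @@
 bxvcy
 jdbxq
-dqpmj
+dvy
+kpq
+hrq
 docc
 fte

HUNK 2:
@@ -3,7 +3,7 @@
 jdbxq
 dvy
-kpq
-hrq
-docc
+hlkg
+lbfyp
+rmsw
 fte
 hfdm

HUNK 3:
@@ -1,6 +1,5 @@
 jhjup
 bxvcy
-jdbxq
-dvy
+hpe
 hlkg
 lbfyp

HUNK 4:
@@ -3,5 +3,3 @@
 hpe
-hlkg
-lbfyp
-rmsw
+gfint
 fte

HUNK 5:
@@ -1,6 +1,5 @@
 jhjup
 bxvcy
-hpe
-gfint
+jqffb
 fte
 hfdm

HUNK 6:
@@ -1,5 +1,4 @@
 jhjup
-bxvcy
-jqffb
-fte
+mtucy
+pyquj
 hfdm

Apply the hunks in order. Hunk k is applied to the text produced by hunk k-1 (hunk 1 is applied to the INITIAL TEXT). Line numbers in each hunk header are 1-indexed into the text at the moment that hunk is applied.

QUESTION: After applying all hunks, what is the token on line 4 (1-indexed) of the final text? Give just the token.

Answer: hfdm

Derivation:
Hunk 1: at line 2 remove [dqpmj] add [dvy,kpq,hrq] -> 10 lines: jhjup bxvcy jdbxq dvy kpq hrq docc fte hfdm wimbp
Hunk 2: at line 3 remove [kpq,hrq,docc] add [hlkg,lbfyp,rmsw] -> 10 lines: jhjup bxvcy jdbxq dvy hlkg lbfyp rmsw fte hfdm wimbp
Hunk 3: at line 1 remove [jdbxq,dvy] add [hpe] -> 9 lines: jhjup bxvcy hpe hlkg lbfyp rmsw fte hfdm wimbp
Hunk 4: at line 3 remove [hlkg,lbfyp,rmsw] add [gfint] -> 7 lines: jhjup bxvcy hpe gfint fte hfdm wimbp
Hunk 5: at line 1 remove [hpe,gfint] add [jqffb] -> 6 lines: jhjup bxvcy jqffb fte hfdm wimbp
Hunk 6: at line 1 remove [bxvcy,jqffb,fte] add [mtucy,pyquj] -> 5 lines: jhjup mtucy pyquj hfdm wimbp
Final line 4: hfdm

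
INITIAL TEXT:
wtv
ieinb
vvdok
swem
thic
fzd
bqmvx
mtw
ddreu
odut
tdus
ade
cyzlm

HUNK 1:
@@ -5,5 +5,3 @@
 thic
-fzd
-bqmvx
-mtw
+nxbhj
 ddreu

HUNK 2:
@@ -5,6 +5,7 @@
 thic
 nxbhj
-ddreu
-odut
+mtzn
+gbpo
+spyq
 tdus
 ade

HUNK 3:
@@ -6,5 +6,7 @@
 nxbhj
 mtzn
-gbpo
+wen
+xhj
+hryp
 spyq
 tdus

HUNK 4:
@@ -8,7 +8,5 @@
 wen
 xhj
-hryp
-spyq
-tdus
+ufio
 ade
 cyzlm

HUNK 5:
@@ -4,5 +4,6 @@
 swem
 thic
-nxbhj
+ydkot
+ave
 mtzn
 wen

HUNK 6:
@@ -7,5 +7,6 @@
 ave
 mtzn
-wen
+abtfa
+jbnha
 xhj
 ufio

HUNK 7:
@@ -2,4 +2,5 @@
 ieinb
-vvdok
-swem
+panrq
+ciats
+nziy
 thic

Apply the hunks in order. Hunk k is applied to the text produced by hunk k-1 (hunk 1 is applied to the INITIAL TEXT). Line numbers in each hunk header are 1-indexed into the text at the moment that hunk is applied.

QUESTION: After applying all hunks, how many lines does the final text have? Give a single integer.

Answer: 15

Derivation:
Hunk 1: at line 5 remove [fzd,bqmvx,mtw] add [nxbhj] -> 11 lines: wtv ieinb vvdok swem thic nxbhj ddreu odut tdus ade cyzlm
Hunk 2: at line 5 remove [ddreu,odut] add [mtzn,gbpo,spyq] -> 12 lines: wtv ieinb vvdok swem thic nxbhj mtzn gbpo spyq tdus ade cyzlm
Hunk 3: at line 6 remove [gbpo] add [wen,xhj,hryp] -> 14 lines: wtv ieinb vvdok swem thic nxbhj mtzn wen xhj hryp spyq tdus ade cyzlm
Hunk 4: at line 8 remove [hryp,spyq,tdus] add [ufio] -> 12 lines: wtv ieinb vvdok swem thic nxbhj mtzn wen xhj ufio ade cyzlm
Hunk 5: at line 4 remove [nxbhj] add [ydkot,ave] -> 13 lines: wtv ieinb vvdok swem thic ydkot ave mtzn wen xhj ufio ade cyzlm
Hunk 6: at line 7 remove [wen] add [abtfa,jbnha] -> 14 lines: wtv ieinb vvdok swem thic ydkot ave mtzn abtfa jbnha xhj ufio ade cyzlm
Hunk 7: at line 2 remove [vvdok,swem] add [panrq,ciats,nziy] -> 15 lines: wtv ieinb panrq ciats nziy thic ydkot ave mtzn abtfa jbnha xhj ufio ade cyzlm
Final line count: 15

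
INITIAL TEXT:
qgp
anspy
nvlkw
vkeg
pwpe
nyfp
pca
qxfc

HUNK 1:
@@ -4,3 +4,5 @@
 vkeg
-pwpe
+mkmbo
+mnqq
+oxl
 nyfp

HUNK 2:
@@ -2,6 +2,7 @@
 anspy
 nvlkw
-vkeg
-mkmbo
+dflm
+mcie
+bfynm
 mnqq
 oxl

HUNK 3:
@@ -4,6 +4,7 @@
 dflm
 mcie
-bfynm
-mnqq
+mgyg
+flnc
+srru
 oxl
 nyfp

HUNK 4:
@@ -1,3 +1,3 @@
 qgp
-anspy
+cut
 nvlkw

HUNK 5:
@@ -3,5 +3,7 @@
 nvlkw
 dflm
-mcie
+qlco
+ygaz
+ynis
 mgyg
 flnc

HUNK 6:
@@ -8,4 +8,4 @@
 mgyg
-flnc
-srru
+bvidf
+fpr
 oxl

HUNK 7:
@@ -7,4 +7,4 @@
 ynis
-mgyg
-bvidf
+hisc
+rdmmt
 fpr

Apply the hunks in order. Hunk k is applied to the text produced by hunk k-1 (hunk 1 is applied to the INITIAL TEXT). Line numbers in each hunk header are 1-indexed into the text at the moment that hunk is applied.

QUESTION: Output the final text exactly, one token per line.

Answer: qgp
cut
nvlkw
dflm
qlco
ygaz
ynis
hisc
rdmmt
fpr
oxl
nyfp
pca
qxfc

Derivation:
Hunk 1: at line 4 remove [pwpe] add [mkmbo,mnqq,oxl] -> 10 lines: qgp anspy nvlkw vkeg mkmbo mnqq oxl nyfp pca qxfc
Hunk 2: at line 2 remove [vkeg,mkmbo] add [dflm,mcie,bfynm] -> 11 lines: qgp anspy nvlkw dflm mcie bfynm mnqq oxl nyfp pca qxfc
Hunk 3: at line 4 remove [bfynm,mnqq] add [mgyg,flnc,srru] -> 12 lines: qgp anspy nvlkw dflm mcie mgyg flnc srru oxl nyfp pca qxfc
Hunk 4: at line 1 remove [anspy] add [cut] -> 12 lines: qgp cut nvlkw dflm mcie mgyg flnc srru oxl nyfp pca qxfc
Hunk 5: at line 3 remove [mcie] add [qlco,ygaz,ynis] -> 14 lines: qgp cut nvlkw dflm qlco ygaz ynis mgyg flnc srru oxl nyfp pca qxfc
Hunk 6: at line 8 remove [flnc,srru] add [bvidf,fpr] -> 14 lines: qgp cut nvlkw dflm qlco ygaz ynis mgyg bvidf fpr oxl nyfp pca qxfc
Hunk 7: at line 7 remove [mgyg,bvidf] add [hisc,rdmmt] -> 14 lines: qgp cut nvlkw dflm qlco ygaz ynis hisc rdmmt fpr oxl nyfp pca qxfc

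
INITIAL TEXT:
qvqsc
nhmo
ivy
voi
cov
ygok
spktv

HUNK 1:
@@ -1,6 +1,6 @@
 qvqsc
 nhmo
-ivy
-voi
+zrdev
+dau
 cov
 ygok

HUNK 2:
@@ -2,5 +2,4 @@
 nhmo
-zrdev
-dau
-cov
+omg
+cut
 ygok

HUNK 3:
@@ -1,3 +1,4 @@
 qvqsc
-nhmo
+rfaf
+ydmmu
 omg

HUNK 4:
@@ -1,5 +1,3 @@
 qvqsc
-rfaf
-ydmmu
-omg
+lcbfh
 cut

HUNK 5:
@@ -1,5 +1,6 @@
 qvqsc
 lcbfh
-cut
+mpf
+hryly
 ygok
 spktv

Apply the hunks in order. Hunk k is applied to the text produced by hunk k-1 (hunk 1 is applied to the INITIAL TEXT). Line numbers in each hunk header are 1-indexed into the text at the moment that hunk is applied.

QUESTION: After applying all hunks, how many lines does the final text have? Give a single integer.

Hunk 1: at line 1 remove [ivy,voi] add [zrdev,dau] -> 7 lines: qvqsc nhmo zrdev dau cov ygok spktv
Hunk 2: at line 2 remove [zrdev,dau,cov] add [omg,cut] -> 6 lines: qvqsc nhmo omg cut ygok spktv
Hunk 3: at line 1 remove [nhmo] add [rfaf,ydmmu] -> 7 lines: qvqsc rfaf ydmmu omg cut ygok spktv
Hunk 4: at line 1 remove [rfaf,ydmmu,omg] add [lcbfh] -> 5 lines: qvqsc lcbfh cut ygok spktv
Hunk 5: at line 1 remove [cut] add [mpf,hryly] -> 6 lines: qvqsc lcbfh mpf hryly ygok spktv
Final line count: 6

Answer: 6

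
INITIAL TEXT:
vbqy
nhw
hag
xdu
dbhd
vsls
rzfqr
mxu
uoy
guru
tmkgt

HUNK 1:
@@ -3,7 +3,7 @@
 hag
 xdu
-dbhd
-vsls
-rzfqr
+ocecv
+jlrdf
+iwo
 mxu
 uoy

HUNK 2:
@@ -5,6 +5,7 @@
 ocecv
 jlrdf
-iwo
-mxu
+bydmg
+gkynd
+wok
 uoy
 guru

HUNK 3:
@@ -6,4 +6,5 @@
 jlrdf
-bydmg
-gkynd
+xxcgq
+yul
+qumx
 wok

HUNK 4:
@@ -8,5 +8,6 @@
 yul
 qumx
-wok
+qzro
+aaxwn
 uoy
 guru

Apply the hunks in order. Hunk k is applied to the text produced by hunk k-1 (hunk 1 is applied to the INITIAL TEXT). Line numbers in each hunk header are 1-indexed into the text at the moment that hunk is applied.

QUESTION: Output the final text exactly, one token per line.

Hunk 1: at line 3 remove [dbhd,vsls,rzfqr] add [ocecv,jlrdf,iwo] -> 11 lines: vbqy nhw hag xdu ocecv jlrdf iwo mxu uoy guru tmkgt
Hunk 2: at line 5 remove [iwo,mxu] add [bydmg,gkynd,wok] -> 12 lines: vbqy nhw hag xdu ocecv jlrdf bydmg gkynd wok uoy guru tmkgt
Hunk 3: at line 6 remove [bydmg,gkynd] add [xxcgq,yul,qumx] -> 13 lines: vbqy nhw hag xdu ocecv jlrdf xxcgq yul qumx wok uoy guru tmkgt
Hunk 4: at line 8 remove [wok] add [qzro,aaxwn] -> 14 lines: vbqy nhw hag xdu ocecv jlrdf xxcgq yul qumx qzro aaxwn uoy guru tmkgt

Answer: vbqy
nhw
hag
xdu
ocecv
jlrdf
xxcgq
yul
qumx
qzro
aaxwn
uoy
guru
tmkgt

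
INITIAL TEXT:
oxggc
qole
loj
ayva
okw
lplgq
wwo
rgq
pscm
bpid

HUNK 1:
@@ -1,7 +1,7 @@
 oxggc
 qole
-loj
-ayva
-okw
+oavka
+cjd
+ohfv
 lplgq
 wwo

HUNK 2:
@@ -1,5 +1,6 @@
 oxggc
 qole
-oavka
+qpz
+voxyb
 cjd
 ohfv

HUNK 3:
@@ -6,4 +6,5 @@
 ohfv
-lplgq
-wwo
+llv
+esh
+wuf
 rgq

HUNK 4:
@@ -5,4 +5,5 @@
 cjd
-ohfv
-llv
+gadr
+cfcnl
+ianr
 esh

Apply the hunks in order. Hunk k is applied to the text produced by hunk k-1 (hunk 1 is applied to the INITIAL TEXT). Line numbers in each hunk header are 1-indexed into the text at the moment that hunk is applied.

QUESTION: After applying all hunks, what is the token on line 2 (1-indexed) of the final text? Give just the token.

Hunk 1: at line 1 remove [loj,ayva,okw] add [oavka,cjd,ohfv] -> 10 lines: oxggc qole oavka cjd ohfv lplgq wwo rgq pscm bpid
Hunk 2: at line 1 remove [oavka] add [qpz,voxyb] -> 11 lines: oxggc qole qpz voxyb cjd ohfv lplgq wwo rgq pscm bpid
Hunk 3: at line 6 remove [lplgq,wwo] add [llv,esh,wuf] -> 12 lines: oxggc qole qpz voxyb cjd ohfv llv esh wuf rgq pscm bpid
Hunk 4: at line 5 remove [ohfv,llv] add [gadr,cfcnl,ianr] -> 13 lines: oxggc qole qpz voxyb cjd gadr cfcnl ianr esh wuf rgq pscm bpid
Final line 2: qole

Answer: qole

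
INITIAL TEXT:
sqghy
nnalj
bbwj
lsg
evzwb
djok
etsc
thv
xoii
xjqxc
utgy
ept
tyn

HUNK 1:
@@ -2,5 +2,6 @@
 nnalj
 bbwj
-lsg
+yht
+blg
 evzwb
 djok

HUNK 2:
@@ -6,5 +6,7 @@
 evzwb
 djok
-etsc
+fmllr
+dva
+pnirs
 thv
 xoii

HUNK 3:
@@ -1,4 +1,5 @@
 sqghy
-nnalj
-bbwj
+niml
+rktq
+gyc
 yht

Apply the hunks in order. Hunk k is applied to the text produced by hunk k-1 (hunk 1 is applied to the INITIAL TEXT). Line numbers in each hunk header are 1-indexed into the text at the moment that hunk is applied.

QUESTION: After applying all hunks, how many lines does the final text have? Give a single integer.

Hunk 1: at line 2 remove [lsg] add [yht,blg] -> 14 lines: sqghy nnalj bbwj yht blg evzwb djok etsc thv xoii xjqxc utgy ept tyn
Hunk 2: at line 6 remove [etsc] add [fmllr,dva,pnirs] -> 16 lines: sqghy nnalj bbwj yht blg evzwb djok fmllr dva pnirs thv xoii xjqxc utgy ept tyn
Hunk 3: at line 1 remove [nnalj,bbwj] add [niml,rktq,gyc] -> 17 lines: sqghy niml rktq gyc yht blg evzwb djok fmllr dva pnirs thv xoii xjqxc utgy ept tyn
Final line count: 17

Answer: 17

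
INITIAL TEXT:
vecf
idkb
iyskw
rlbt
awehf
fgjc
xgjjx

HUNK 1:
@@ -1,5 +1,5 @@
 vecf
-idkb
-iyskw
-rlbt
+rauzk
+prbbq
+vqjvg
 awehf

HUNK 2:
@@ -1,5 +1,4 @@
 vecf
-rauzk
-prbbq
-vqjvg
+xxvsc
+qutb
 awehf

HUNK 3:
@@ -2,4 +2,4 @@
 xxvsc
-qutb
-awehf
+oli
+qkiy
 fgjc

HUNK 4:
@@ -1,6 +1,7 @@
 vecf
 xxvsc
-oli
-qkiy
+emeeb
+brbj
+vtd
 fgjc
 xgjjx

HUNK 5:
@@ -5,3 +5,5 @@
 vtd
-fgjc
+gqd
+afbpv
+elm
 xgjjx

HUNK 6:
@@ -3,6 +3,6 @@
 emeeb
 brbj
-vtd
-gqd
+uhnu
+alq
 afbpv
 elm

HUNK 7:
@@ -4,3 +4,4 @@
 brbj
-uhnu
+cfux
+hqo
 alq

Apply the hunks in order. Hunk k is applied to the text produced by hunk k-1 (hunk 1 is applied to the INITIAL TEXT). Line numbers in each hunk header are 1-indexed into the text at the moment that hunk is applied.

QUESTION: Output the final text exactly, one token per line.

Answer: vecf
xxvsc
emeeb
brbj
cfux
hqo
alq
afbpv
elm
xgjjx

Derivation:
Hunk 1: at line 1 remove [idkb,iyskw,rlbt] add [rauzk,prbbq,vqjvg] -> 7 lines: vecf rauzk prbbq vqjvg awehf fgjc xgjjx
Hunk 2: at line 1 remove [rauzk,prbbq,vqjvg] add [xxvsc,qutb] -> 6 lines: vecf xxvsc qutb awehf fgjc xgjjx
Hunk 3: at line 2 remove [qutb,awehf] add [oli,qkiy] -> 6 lines: vecf xxvsc oli qkiy fgjc xgjjx
Hunk 4: at line 1 remove [oli,qkiy] add [emeeb,brbj,vtd] -> 7 lines: vecf xxvsc emeeb brbj vtd fgjc xgjjx
Hunk 5: at line 5 remove [fgjc] add [gqd,afbpv,elm] -> 9 lines: vecf xxvsc emeeb brbj vtd gqd afbpv elm xgjjx
Hunk 6: at line 3 remove [vtd,gqd] add [uhnu,alq] -> 9 lines: vecf xxvsc emeeb brbj uhnu alq afbpv elm xgjjx
Hunk 7: at line 4 remove [uhnu] add [cfux,hqo] -> 10 lines: vecf xxvsc emeeb brbj cfux hqo alq afbpv elm xgjjx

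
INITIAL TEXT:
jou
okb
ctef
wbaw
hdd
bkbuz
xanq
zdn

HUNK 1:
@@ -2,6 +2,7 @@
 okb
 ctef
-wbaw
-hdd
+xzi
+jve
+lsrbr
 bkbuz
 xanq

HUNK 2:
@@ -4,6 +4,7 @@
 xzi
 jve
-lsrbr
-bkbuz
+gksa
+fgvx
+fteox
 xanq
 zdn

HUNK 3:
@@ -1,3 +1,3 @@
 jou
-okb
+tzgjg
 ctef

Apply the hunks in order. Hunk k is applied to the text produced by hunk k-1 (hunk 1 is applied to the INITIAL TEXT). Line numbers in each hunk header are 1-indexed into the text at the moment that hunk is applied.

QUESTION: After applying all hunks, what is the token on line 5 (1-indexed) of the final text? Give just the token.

Answer: jve

Derivation:
Hunk 1: at line 2 remove [wbaw,hdd] add [xzi,jve,lsrbr] -> 9 lines: jou okb ctef xzi jve lsrbr bkbuz xanq zdn
Hunk 2: at line 4 remove [lsrbr,bkbuz] add [gksa,fgvx,fteox] -> 10 lines: jou okb ctef xzi jve gksa fgvx fteox xanq zdn
Hunk 3: at line 1 remove [okb] add [tzgjg] -> 10 lines: jou tzgjg ctef xzi jve gksa fgvx fteox xanq zdn
Final line 5: jve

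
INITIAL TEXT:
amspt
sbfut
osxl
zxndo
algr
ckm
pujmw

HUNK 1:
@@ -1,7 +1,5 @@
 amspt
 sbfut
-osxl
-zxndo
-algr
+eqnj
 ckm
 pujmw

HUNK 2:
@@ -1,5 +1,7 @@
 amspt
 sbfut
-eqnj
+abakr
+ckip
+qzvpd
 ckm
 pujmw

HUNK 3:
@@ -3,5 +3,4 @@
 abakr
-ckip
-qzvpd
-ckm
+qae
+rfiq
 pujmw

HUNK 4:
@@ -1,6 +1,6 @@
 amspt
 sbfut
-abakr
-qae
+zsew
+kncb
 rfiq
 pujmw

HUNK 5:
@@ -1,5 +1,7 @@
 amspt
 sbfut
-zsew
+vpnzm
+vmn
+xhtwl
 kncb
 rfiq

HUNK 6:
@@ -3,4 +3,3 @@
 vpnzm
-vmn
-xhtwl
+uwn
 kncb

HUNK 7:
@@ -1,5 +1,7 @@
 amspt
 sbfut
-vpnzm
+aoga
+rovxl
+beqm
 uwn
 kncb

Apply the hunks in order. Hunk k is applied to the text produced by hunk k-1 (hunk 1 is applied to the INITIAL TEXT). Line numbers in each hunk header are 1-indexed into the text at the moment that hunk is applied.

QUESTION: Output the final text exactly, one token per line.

Answer: amspt
sbfut
aoga
rovxl
beqm
uwn
kncb
rfiq
pujmw

Derivation:
Hunk 1: at line 1 remove [osxl,zxndo,algr] add [eqnj] -> 5 lines: amspt sbfut eqnj ckm pujmw
Hunk 2: at line 1 remove [eqnj] add [abakr,ckip,qzvpd] -> 7 lines: amspt sbfut abakr ckip qzvpd ckm pujmw
Hunk 3: at line 3 remove [ckip,qzvpd,ckm] add [qae,rfiq] -> 6 lines: amspt sbfut abakr qae rfiq pujmw
Hunk 4: at line 1 remove [abakr,qae] add [zsew,kncb] -> 6 lines: amspt sbfut zsew kncb rfiq pujmw
Hunk 5: at line 1 remove [zsew] add [vpnzm,vmn,xhtwl] -> 8 lines: amspt sbfut vpnzm vmn xhtwl kncb rfiq pujmw
Hunk 6: at line 3 remove [vmn,xhtwl] add [uwn] -> 7 lines: amspt sbfut vpnzm uwn kncb rfiq pujmw
Hunk 7: at line 1 remove [vpnzm] add [aoga,rovxl,beqm] -> 9 lines: amspt sbfut aoga rovxl beqm uwn kncb rfiq pujmw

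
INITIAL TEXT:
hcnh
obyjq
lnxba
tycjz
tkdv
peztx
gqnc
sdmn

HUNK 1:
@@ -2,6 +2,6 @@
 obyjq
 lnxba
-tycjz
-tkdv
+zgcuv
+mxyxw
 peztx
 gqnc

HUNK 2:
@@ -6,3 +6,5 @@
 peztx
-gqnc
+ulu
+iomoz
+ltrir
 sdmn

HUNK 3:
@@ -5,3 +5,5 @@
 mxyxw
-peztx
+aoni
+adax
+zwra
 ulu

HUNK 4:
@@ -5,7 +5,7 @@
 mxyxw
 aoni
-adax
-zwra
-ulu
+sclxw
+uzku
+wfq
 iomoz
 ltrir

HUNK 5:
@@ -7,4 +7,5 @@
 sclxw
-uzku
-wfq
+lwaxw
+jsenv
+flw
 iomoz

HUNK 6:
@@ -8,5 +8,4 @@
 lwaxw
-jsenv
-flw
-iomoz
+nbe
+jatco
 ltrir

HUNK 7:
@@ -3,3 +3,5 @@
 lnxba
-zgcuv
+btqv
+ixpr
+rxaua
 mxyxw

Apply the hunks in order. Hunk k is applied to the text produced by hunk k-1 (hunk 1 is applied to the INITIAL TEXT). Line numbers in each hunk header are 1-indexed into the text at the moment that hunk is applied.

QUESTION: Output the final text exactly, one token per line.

Hunk 1: at line 2 remove [tycjz,tkdv] add [zgcuv,mxyxw] -> 8 lines: hcnh obyjq lnxba zgcuv mxyxw peztx gqnc sdmn
Hunk 2: at line 6 remove [gqnc] add [ulu,iomoz,ltrir] -> 10 lines: hcnh obyjq lnxba zgcuv mxyxw peztx ulu iomoz ltrir sdmn
Hunk 3: at line 5 remove [peztx] add [aoni,adax,zwra] -> 12 lines: hcnh obyjq lnxba zgcuv mxyxw aoni adax zwra ulu iomoz ltrir sdmn
Hunk 4: at line 5 remove [adax,zwra,ulu] add [sclxw,uzku,wfq] -> 12 lines: hcnh obyjq lnxba zgcuv mxyxw aoni sclxw uzku wfq iomoz ltrir sdmn
Hunk 5: at line 7 remove [uzku,wfq] add [lwaxw,jsenv,flw] -> 13 lines: hcnh obyjq lnxba zgcuv mxyxw aoni sclxw lwaxw jsenv flw iomoz ltrir sdmn
Hunk 6: at line 8 remove [jsenv,flw,iomoz] add [nbe,jatco] -> 12 lines: hcnh obyjq lnxba zgcuv mxyxw aoni sclxw lwaxw nbe jatco ltrir sdmn
Hunk 7: at line 3 remove [zgcuv] add [btqv,ixpr,rxaua] -> 14 lines: hcnh obyjq lnxba btqv ixpr rxaua mxyxw aoni sclxw lwaxw nbe jatco ltrir sdmn

Answer: hcnh
obyjq
lnxba
btqv
ixpr
rxaua
mxyxw
aoni
sclxw
lwaxw
nbe
jatco
ltrir
sdmn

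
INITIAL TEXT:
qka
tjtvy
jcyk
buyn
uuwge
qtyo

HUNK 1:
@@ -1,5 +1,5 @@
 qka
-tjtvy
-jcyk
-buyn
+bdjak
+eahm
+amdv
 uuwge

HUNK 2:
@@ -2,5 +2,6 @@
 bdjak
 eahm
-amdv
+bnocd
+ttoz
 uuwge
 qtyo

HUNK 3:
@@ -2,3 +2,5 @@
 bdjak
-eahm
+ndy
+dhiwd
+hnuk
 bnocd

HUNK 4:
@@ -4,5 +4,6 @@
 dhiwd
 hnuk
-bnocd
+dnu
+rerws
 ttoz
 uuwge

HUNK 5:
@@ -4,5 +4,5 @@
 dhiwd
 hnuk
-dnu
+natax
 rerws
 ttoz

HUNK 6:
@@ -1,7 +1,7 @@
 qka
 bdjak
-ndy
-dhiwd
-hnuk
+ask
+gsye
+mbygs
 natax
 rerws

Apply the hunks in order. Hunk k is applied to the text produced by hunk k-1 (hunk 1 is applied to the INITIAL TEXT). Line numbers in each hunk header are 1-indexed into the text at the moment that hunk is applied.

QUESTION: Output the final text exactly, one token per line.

Hunk 1: at line 1 remove [tjtvy,jcyk,buyn] add [bdjak,eahm,amdv] -> 6 lines: qka bdjak eahm amdv uuwge qtyo
Hunk 2: at line 2 remove [amdv] add [bnocd,ttoz] -> 7 lines: qka bdjak eahm bnocd ttoz uuwge qtyo
Hunk 3: at line 2 remove [eahm] add [ndy,dhiwd,hnuk] -> 9 lines: qka bdjak ndy dhiwd hnuk bnocd ttoz uuwge qtyo
Hunk 4: at line 4 remove [bnocd] add [dnu,rerws] -> 10 lines: qka bdjak ndy dhiwd hnuk dnu rerws ttoz uuwge qtyo
Hunk 5: at line 4 remove [dnu] add [natax] -> 10 lines: qka bdjak ndy dhiwd hnuk natax rerws ttoz uuwge qtyo
Hunk 6: at line 1 remove [ndy,dhiwd,hnuk] add [ask,gsye,mbygs] -> 10 lines: qka bdjak ask gsye mbygs natax rerws ttoz uuwge qtyo

Answer: qka
bdjak
ask
gsye
mbygs
natax
rerws
ttoz
uuwge
qtyo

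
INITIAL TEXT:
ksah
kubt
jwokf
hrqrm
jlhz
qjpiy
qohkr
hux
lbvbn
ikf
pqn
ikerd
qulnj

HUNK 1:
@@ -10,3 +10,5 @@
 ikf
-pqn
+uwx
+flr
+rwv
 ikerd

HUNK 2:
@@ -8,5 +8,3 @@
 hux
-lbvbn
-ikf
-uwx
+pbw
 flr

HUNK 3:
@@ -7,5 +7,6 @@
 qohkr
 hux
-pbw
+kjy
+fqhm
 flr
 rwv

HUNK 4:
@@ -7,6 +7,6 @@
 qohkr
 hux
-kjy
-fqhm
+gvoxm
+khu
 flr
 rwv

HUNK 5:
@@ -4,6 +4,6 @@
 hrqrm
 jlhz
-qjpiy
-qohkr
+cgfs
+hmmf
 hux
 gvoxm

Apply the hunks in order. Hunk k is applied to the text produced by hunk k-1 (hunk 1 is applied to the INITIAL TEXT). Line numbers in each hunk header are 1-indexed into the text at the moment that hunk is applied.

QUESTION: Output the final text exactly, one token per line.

Hunk 1: at line 10 remove [pqn] add [uwx,flr,rwv] -> 15 lines: ksah kubt jwokf hrqrm jlhz qjpiy qohkr hux lbvbn ikf uwx flr rwv ikerd qulnj
Hunk 2: at line 8 remove [lbvbn,ikf,uwx] add [pbw] -> 13 lines: ksah kubt jwokf hrqrm jlhz qjpiy qohkr hux pbw flr rwv ikerd qulnj
Hunk 3: at line 7 remove [pbw] add [kjy,fqhm] -> 14 lines: ksah kubt jwokf hrqrm jlhz qjpiy qohkr hux kjy fqhm flr rwv ikerd qulnj
Hunk 4: at line 7 remove [kjy,fqhm] add [gvoxm,khu] -> 14 lines: ksah kubt jwokf hrqrm jlhz qjpiy qohkr hux gvoxm khu flr rwv ikerd qulnj
Hunk 5: at line 4 remove [qjpiy,qohkr] add [cgfs,hmmf] -> 14 lines: ksah kubt jwokf hrqrm jlhz cgfs hmmf hux gvoxm khu flr rwv ikerd qulnj

Answer: ksah
kubt
jwokf
hrqrm
jlhz
cgfs
hmmf
hux
gvoxm
khu
flr
rwv
ikerd
qulnj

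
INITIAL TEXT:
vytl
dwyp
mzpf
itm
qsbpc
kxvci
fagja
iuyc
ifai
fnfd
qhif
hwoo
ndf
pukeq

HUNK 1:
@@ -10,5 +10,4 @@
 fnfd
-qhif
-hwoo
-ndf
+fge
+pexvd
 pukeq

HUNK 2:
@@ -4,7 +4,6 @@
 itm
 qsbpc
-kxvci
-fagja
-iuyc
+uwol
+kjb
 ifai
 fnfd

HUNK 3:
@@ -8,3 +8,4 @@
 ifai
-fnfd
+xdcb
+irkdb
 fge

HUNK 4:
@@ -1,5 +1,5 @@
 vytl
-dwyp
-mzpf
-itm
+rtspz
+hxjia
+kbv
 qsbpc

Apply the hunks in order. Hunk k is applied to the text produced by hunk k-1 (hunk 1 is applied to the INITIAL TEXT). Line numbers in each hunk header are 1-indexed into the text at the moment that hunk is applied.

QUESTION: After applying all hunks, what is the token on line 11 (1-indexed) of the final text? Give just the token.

Hunk 1: at line 10 remove [qhif,hwoo,ndf] add [fge,pexvd] -> 13 lines: vytl dwyp mzpf itm qsbpc kxvci fagja iuyc ifai fnfd fge pexvd pukeq
Hunk 2: at line 4 remove [kxvci,fagja,iuyc] add [uwol,kjb] -> 12 lines: vytl dwyp mzpf itm qsbpc uwol kjb ifai fnfd fge pexvd pukeq
Hunk 3: at line 8 remove [fnfd] add [xdcb,irkdb] -> 13 lines: vytl dwyp mzpf itm qsbpc uwol kjb ifai xdcb irkdb fge pexvd pukeq
Hunk 4: at line 1 remove [dwyp,mzpf,itm] add [rtspz,hxjia,kbv] -> 13 lines: vytl rtspz hxjia kbv qsbpc uwol kjb ifai xdcb irkdb fge pexvd pukeq
Final line 11: fge

Answer: fge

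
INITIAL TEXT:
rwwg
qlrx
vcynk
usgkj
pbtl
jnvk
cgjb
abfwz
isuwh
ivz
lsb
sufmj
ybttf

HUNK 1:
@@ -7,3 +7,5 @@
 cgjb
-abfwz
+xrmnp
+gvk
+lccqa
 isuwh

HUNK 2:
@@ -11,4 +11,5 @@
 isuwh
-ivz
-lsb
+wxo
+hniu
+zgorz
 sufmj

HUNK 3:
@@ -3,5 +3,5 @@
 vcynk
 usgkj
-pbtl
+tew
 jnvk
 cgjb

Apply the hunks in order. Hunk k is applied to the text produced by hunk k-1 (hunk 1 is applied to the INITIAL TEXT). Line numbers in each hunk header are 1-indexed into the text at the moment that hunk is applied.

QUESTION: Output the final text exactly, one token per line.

Answer: rwwg
qlrx
vcynk
usgkj
tew
jnvk
cgjb
xrmnp
gvk
lccqa
isuwh
wxo
hniu
zgorz
sufmj
ybttf

Derivation:
Hunk 1: at line 7 remove [abfwz] add [xrmnp,gvk,lccqa] -> 15 lines: rwwg qlrx vcynk usgkj pbtl jnvk cgjb xrmnp gvk lccqa isuwh ivz lsb sufmj ybttf
Hunk 2: at line 11 remove [ivz,lsb] add [wxo,hniu,zgorz] -> 16 lines: rwwg qlrx vcynk usgkj pbtl jnvk cgjb xrmnp gvk lccqa isuwh wxo hniu zgorz sufmj ybttf
Hunk 3: at line 3 remove [pbtl] add [tew] -> 16 lines: rwwg qlrx vcynk usgkj tew jnvk cgjb xrmnp gvk lccqa isuwh wxo hniu zgorz sufmj ybttf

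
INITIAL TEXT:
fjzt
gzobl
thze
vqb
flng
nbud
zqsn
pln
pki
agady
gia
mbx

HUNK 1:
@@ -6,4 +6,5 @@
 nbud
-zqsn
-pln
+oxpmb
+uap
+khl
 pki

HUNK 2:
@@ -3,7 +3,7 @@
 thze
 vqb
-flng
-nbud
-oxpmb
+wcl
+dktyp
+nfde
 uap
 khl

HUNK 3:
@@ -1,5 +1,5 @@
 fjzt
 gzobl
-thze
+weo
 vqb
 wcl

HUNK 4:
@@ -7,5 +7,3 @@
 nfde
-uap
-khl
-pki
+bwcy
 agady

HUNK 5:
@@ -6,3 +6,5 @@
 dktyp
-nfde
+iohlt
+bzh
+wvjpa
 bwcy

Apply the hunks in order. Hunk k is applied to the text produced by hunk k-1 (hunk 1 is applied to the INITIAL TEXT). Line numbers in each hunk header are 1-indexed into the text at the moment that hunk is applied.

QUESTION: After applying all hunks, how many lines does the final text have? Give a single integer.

Answer: 13

Derivation:
Hunk 1: at line 6 remove [zqsn,pln] add [oxpmb,uap,khl] -> 13 lines: fjzt gzobl thze vqb flng nbud oxpmb uap khl pki agady gia mbx
Hunk 2: at line 3 remove [flng,nbud,oxpmb] add [wcl,dktyp,nfde] -> 13 lines: fjzt gzobl thze vqb wcl dktyp nfde uap khl pki agady gia mbx
Hunk 3: at line 1 remove [thze] add [weo] -> 13 lines: fjzt gzobl weo vqb wcl dktyp nfde uap khl pki agady gia mbx
Hunk 4: at line 7 remove [uap,khl,pki] add [bwcy] -> 11 lines: fjzt gzobl weo vqb wcl dktyp nfde bwcy agady gia mbx
Hunk 5: at line 6 remove [nfde] add [iohlt,bzh,wvjpa] -> 13 lines: fjzt gzobl weo vqb wcl dktyp iohlt bzh wvjpa bwcy agady gia mbx
Final line count: 13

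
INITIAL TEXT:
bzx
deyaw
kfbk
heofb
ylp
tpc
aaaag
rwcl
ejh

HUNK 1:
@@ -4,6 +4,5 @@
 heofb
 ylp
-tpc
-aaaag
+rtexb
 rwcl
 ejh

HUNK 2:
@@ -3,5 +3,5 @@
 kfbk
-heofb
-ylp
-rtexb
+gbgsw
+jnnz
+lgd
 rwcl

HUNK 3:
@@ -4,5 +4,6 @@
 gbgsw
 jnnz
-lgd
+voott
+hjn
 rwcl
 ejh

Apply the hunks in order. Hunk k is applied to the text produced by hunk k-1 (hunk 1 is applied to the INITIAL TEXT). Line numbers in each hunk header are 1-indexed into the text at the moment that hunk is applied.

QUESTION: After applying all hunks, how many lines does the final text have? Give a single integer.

Hunk 1: at line 4 remove [tpc,aaaag] add [rtexb] -> 8 lines: bzx deyaw kfbk heofb ylp rtexb rwcl ejh
Hunk 2: at line 3 remove [heofb,ylp,rtexb] add [gbgsw,jnnz,lgd] -> 8 lines: bzx deyaw kfbk gbgsw jnnz lgd rwcl ejh
Hunk 3: at line 4 remove [lgd] add [voott,hjn] -> 9 lines: bzx deyaw kfbk gbgsw jnnz voott hjn rwcl ejh
Final line count: 9

Answer: 9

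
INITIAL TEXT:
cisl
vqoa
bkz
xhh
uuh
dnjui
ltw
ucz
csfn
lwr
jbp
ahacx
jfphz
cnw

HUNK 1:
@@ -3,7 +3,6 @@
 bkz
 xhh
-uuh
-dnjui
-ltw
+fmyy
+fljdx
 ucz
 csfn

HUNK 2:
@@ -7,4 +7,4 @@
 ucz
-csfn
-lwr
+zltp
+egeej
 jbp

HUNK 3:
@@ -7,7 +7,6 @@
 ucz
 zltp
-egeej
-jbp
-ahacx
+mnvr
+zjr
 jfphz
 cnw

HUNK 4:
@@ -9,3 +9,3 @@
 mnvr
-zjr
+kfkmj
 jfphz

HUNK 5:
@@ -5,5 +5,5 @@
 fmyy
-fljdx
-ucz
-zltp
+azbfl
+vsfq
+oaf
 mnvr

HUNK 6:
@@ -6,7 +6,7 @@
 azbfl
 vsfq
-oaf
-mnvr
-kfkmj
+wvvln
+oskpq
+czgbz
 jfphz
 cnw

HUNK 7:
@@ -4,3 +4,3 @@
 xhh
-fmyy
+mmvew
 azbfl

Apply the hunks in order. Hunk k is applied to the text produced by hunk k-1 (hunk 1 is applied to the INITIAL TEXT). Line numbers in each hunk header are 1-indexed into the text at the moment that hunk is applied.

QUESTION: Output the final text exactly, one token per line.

Answer: cisl
vqoa
bkz
xhh
mmvew
azbfl
vsfq
wvvln
oskpq
czgbz
jfphz
cnw

Derivation:
Hunk 1: at line 3 remove [uuh,dnjui,ltw] add [fmyy,fljdx] -> 13 lines: cisl vqoa bkz xhh fmyy fljdx ucz csfn lwr jbp ahacx jfphz cnw
Hunk 2: at line 7 remove [csfn,lwr] add [zltp,egeej] -> 13 lines: cisl vqoa bkz xhh fmyy fljdx ucz zltp egeej jbp ahacx jfphz cnw
Hunk 3: at line 7 remove [egeej,jbp,ahacx] add [mnvr,zjr] -> 12 lines: cisl vqoa bkz xhh fmyy fljdx ucz zltp mnvr zjr jfphz cnw
Hunk 4: at line 9 remove [zjr] add [kfkmj] -> 12 lines: cisl vqoa bkz xhh fmyy fljdx ucz zltp mnvr kfkmj jfphz cnw
Hunk 5: at line 5 remove [fljdx,ucz,zltp] add [azbfl,vsfq,oaf] -> 12 lines: cisl vqoa bkz xhh fmyy azbfl vsfq oaf mnvr kfkmj jfphz cnw
Hunk 6: at line 6 remove [oaf,mnvr,kfkmj] add [wvvln,oskpq,czgbz] -> 12 lines: cisl vqoa bkz xhh fmyy azbfl vsfq wvvln oskpq czgbz jfphz cnw
Hunk 7: at line 4 remove [fmyy] add [mmvew] -> 12 lines: cisl vqoa bkz xhh mmvew azbfl vsfq wvvln oskpq czgbz jfphz cnw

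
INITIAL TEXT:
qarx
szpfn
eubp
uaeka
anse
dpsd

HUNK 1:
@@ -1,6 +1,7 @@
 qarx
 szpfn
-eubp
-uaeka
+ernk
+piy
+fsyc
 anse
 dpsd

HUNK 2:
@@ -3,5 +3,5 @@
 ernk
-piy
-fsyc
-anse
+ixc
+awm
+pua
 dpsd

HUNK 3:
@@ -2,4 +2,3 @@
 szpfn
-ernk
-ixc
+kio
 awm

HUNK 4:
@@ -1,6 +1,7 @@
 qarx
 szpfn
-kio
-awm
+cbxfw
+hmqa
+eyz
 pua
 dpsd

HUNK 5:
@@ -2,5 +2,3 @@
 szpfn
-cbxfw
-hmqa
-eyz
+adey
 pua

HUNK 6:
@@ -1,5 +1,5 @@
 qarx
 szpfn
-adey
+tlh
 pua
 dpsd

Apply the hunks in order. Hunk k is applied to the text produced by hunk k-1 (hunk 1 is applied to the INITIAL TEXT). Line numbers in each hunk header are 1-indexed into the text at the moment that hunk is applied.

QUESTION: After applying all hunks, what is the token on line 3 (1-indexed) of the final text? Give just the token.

Hunk 1: at line 1 remove [eubp,uaeka] add [ernk,piy,fsyc] -> 7 lines: qarx szpfn ernk piy fsyc anse dpsd
Hunk 2: at line 3 remove [piy,fsyc,anse] add [ixc,awm,pua] -> 7 lines: qarx szpfn ernk ixc awm pua dpsd
Hunk 3: at line 2 remove [ernk,ixc] add [kio] -> 6 lines: qarx szpfn kio awm pua dpsd
Hunk 4: at line 1 remove [kio,awm] add [cbxfw,hmqa,eyz] -> 7 lines: qarx szpfn cbxfw hmqa eyz pua dpsd
Hunk 5: at line 2 remove [cbxfw,hmqa,eyz] add [adey] -> 5 lines: qarx szpfn adey pua dpsd
Hunk 6: at line 1 remove [adey] add [tlh] -> 5 lines: qarx szpfn tlh pua dpsd
Final line 3: tlh

Answer: tlh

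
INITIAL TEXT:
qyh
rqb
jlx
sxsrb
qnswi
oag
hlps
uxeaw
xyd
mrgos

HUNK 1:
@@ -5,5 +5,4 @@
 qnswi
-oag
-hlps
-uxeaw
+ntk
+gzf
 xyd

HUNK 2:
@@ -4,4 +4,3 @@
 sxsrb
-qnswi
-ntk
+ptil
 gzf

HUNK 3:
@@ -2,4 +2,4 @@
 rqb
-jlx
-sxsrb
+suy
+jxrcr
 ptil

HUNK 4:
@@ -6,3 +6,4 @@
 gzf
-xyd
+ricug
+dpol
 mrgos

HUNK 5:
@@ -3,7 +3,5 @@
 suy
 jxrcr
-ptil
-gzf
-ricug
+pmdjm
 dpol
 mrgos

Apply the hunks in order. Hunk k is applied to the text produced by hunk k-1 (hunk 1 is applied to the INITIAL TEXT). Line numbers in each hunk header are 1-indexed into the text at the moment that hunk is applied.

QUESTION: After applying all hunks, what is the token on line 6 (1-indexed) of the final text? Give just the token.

Answer: dpol

Derivation:
Hunk 1: at line 5 remove [oag,hlps,uxeaw] add [ntk,gzf] -> 9 lines: qyh rqb jlx sxsrb qnswi ntk gzf xyd mrgos
Hunk 2: at line 4 remove [qnswi,ntk] add [ptil] -> 8 lines: qyh rqb jlx sxsrb ptil gzf xyd mrgos
Hunk 3: at line 2 remove [jlx,sxsrb] add [suy,jxrcr] -> 8 lines: qyh rqb suy jxrcr ptil gzf xyd mrgos
Hunk 4: at line 6 remove [xyd] add [ricug,dpol] -> 9 lines: qyh rqb suy jxrcr ptil gzf ricug dpol mrgos
Hunk 5: at line 3 remove [ptil,gzf,ricug] add [pmdjm] -> 7 lines: qyh rqb suy jxrcr pmdjm dpol mrgos
Final line 6: dpol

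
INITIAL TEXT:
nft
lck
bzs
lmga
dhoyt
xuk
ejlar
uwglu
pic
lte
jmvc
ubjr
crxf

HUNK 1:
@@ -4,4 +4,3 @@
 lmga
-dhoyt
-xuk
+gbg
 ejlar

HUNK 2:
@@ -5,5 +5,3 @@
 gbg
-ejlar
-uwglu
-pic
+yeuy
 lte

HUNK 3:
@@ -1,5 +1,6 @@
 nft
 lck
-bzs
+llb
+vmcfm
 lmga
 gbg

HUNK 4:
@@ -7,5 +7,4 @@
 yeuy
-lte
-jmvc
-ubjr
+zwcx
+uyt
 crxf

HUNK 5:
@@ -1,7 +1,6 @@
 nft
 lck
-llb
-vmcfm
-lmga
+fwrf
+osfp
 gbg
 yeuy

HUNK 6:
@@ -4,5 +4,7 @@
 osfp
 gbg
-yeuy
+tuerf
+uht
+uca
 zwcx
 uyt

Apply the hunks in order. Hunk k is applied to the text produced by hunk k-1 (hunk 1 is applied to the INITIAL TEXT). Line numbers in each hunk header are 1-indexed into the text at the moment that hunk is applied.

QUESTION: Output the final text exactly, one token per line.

Answer: nft
lck
fwrf
osfp
gbg
tuerf
uht
uca
zwcx
uyt
crxf

Derivation:
Hunk 1: at line 4 remove [dhoyt,xuk] add [gbg] -> 12 lines: nft lck bzs lmga gbg ejlar uwglu pic lte jmvc ubjr crxf
Hunk 2: at line 5 remove [ejlar,uwglu,pic] add [yeuy] -> 10 lines: nft lck bzs lmga gbg yeuy lte jmvc ubjr crxf
Hunk 3: at line 1 remove [bzs] add [llb,vmcfm] -> 11 lines: nft lck llb vmcfm lmga gbg yeuy lte jmvc ubjr crxf
Hunk 4: at line 7 remove [lte,jmvc,ubjr] add [zwcx,uyt] -> 10 lines: nft lck llb vmcfm lmga gbg yeuy zwcx uyt crxf
Hunk 5: at line 1 remove [llb,vmcfm,lmga] add [fwrf,osfp] -> 9 lines: nft lck fwrf osfp gbg yeuy zwcx uyt crxf
Hunk 6: at line 4 remove [yeuy] add [tuerf,uht,uca] -> 11 lines: nft lck fwrf osfp gbg tuerf uht uca zwcx uyt crxf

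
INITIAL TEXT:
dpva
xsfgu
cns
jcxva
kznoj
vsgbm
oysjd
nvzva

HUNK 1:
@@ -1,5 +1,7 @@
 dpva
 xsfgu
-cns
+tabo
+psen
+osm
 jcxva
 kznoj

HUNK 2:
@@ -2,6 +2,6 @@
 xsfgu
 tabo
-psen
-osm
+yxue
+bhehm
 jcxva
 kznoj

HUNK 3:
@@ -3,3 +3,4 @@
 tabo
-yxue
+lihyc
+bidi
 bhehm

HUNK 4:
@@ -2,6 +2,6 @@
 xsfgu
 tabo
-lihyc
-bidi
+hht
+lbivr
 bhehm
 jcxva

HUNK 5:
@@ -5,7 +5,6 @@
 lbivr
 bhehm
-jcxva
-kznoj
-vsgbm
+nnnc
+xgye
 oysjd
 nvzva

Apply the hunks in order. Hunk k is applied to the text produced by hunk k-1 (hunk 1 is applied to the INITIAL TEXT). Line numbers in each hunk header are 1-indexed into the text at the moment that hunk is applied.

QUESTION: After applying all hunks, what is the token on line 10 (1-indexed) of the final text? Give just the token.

Answer: nvzva

Derivation:
Hunk 1: at line 1 remove [cns] add [tabo,psen,osm] -> 10 lines: dpva xsfgu tabo psen osm jcxva kznoj vsgbm oysjd nvzva
Hunk 2: at line 2 remove [psen,osm] add [yxue,bhehm] -> 10 lines: dpva xsfgu tabo yxue bhehm jcxva kznoj vsgbm oysjd nvzva
Hunk 3: at line 3 remove [yxue] add [lihyc,bidi] -> 11 lines: dpva xsfgu tabo lihyc bidi bhehm jcxva kznoj vsgbm oysjd nvzva
Hunk 4: at line 2 remove [lihyc,bidi] add [hht,lbivr] -> 11 lines: dpva xsfgu tabo hht lbivr bhehm jcxva kznoj vsgbm oysjd nvzva
Hunk 5: at line 5 remove [jcxva,kznoj,vsgbm] add [nnnc,xgye] -> 10 lines: dpva xsfgu tabo hht lbivr bhehm nnnc xgye oysjd nvzva
Final line 10: nvzva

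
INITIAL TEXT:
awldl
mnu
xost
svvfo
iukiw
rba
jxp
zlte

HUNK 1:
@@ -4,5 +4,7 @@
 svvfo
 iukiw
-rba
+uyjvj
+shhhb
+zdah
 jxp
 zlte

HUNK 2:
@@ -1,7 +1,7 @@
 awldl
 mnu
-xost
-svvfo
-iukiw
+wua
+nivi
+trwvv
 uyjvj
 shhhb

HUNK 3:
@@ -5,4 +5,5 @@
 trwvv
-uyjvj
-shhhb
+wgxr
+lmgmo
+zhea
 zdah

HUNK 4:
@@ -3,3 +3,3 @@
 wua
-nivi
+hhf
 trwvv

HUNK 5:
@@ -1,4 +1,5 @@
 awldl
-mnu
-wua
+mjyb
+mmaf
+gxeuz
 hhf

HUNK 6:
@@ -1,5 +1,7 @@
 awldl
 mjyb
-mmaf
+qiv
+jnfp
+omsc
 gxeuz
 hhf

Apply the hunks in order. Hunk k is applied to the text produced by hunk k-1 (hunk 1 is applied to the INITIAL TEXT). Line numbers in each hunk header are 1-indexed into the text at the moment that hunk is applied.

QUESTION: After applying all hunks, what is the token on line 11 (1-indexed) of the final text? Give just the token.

Hunk 1: at line 4 remove [rba] add [uyjvj,shhhb,zdah] -> 10 lines: awldl mnu xost svvfo iukiw uyjvj shhhb zdah jxp zlte
Hunk 2: at line 1 remove [xost,svvfo,iukiw] add [wua,nivi,trwvv] -> 10 lines: awldl mnu wua nivi trwvv uyjvj shhhb zdah jxp zlte
Hunk 3: at line 5 remove [uyjvj,shhhb] add [wgxr,lmgmo,zhea] -> 11 lines: awldl mnu wua nivi trwvv wgxr lmgmo zhea zdah jxp zlte
Hunk 4: at line 3 remove [nivi] add [hhf] -> 11 lines: awldl mnu wua hhf trwvv wgxr lmgmo zhea zdah jxp zlte
Hunk 5: at line 1 remove [mnu,wua] add [mjyb,mmaf,gxeuz] -> 12 lines: awldl mjyb mmaf gxeuz hhf trwvv wgxr lmgmo zhea zdah jxp zlte
Hunk 6: at line 1 remove [mmaf] add [qiv,jnfp,omsc] -> 14 lines: awldl mjyb qiv jnfp omsc gxeuz hhf trwvv wgxr lmgmo zhea zdah jxp zlte
Final line 11: zhea

Answer: zhea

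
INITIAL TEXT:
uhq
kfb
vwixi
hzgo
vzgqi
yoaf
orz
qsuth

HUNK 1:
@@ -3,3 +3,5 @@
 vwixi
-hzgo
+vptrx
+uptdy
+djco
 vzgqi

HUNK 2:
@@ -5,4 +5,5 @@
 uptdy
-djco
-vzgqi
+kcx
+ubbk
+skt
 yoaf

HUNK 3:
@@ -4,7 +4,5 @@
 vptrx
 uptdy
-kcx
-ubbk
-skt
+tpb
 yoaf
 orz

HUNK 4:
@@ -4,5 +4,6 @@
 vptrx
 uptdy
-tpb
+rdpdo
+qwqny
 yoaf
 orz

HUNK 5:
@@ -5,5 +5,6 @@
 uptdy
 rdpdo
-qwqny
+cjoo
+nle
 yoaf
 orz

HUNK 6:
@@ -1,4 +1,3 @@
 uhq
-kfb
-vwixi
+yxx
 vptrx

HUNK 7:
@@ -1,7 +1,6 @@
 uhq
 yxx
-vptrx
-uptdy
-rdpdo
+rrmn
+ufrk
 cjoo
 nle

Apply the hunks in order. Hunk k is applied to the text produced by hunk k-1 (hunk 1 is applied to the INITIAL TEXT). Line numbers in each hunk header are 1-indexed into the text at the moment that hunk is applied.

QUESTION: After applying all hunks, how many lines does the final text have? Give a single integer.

Answer: 9

Derivation:
Hunk 1: at line 3 remove [hzgo] add [vptrx,uptdy,djco] -> 10 lines: uhq kfb vwixi vptrx uptdy djco vzgqi yoaf orz qsuth
Hunk 2: at line 5 remove [djco,vzgqi] add [kcx,ubbk,skt] -> 11 lines: uhq kfb vwixi vptrx uptdy kcx ubbk skt yoaf orz qsuth
Hunk 3: at line 4 remove [kcx,ubbk,skt] add [tpb] -> 9 lines: uhq kfb vwixi vptrx uptdy tpb yoaf orz qsuth
Hunk 4: at line 4 remove [tpb] add [rdpdo,qwqny] -> 10 lines: uhq kfb vwixi vptrx uptdy rdpdo qwqny yoaf orz qsuth
Hunk 5: at line 5 remove [qwqny] add [cjoo,nle] -> 11 lines: uhq kfb vwixi vptrx uptdy rdpdo cjoo nle yoaf orz qsuth
Hunk 6: at line 1 remove [kfb,vwixi] add [yxx] -> 10 lines: uhq yxx vptrx uptdy rdpdo cjoo nle yoaf orz qsuth
Hunk 7: at line 1 remove [vptrx,uptdy,rdpdo] add [rrmn,ufrk] -> 9 lines: uhq yxx rrmn ufrk cjoo nle yoaf orz qsuth
Final line count: 9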